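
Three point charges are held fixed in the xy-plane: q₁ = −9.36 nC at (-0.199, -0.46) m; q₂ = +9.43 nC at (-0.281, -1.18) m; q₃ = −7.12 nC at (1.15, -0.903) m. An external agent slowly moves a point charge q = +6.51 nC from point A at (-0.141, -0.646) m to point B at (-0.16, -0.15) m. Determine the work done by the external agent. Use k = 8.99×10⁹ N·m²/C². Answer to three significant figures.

6.32×10⁻⁷ J

For quasistatic motion the external work equals the change in potential energy: W_ext = qΔV = q(V_B − V_A).
At A: distances to the source charges are 0.195 m, 0.552 m, 1.32 m; V_A = Σ kqᵢ/rᵢ = -327 V.
At B: distances to the source charges are 0.312 m, 1.04 m, 1.51 m; V_B = Σ kqᵢ/rᵢ = -230 V.
ΔV = V_B − V_A = 97.0 V.
W_ext = qΔV = (6.51×10⁻⁹ C)(97.0 V) = 6.32×10⁻⁷ J.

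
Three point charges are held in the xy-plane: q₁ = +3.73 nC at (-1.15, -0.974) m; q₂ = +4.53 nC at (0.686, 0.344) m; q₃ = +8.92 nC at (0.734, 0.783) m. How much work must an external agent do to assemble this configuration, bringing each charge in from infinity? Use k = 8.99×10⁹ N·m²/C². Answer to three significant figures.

The work to assemble the configuration equals its total potential energy, U = Σ kqᵢqⱼ/rᵢⱼ over all pairs.
Pair separations: r₁₂ = 2.26 m, r₁₃ = 2.58 m, r₂₃ = 0.442 m.
U = (6.72×10⁻⁸) + (1.16×10⁻⁷) + (8.23×10⁻⁷) = 1.01×10⁻⁶ J.

1.01×10⁻⁶ J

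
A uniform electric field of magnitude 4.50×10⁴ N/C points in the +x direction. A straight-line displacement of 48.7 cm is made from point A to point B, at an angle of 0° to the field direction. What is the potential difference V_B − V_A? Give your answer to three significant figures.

-2.19×10⁴ V

Only the component of displacement along E changes the potential: ΔV = −E·d·cosθ.
ΔV = −(4.50×10⁴ V/m)(0.487 m)cos0° = -2.19×10⁴ V.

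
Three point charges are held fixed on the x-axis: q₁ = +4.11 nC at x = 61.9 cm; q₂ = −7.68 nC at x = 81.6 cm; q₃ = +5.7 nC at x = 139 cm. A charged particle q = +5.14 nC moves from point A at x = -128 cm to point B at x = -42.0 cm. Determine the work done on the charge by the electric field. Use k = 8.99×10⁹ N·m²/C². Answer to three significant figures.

The work done by the electric force is W_field = −ΔU = −q(V_B − V_A) = q(V_A − V_B).
At A: distances to the source charges are 1.90 m, 2.10 m, 2.67 m; V_A = Σ kqᵢ/rᵢ = 5.71 V.
At B: distances to the source charges are 1.04 m, 1.24 m, 1.81 m; V_B = Σ kqᵢ/rᵢ = 8.01 V.
ΔV = V_B − V_A = 2.30 V.
W_field = −qΔV = −(5.14×10⁻⁹ C)(2.30 V) = -1.18×10⁻⁸ J.

-1.18×10⁻⁸ J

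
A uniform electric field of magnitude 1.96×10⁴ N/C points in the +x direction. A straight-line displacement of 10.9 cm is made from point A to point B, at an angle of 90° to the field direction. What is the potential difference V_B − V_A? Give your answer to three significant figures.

Only the component of displacement along E changes the potential: ΔV = −E·d·cosθ.
ΔV = −(1.96×10⁴ V/m)(0.109 m)cos90° = 0 V.

0 V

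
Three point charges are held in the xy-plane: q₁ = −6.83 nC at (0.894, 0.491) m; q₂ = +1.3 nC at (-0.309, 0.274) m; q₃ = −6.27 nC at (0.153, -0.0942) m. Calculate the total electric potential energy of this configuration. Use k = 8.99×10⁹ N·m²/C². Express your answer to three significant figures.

2.18×10⁻⁷ J

The work to assemble the configuration equals its total potential energy, U = Σ kqᵢqⱼ/rᵢⱼ over all pairs.
Pair separations: r₁₂ = 1.22 m, r₁₃ = 0.944 m, r₂₃ = 0.591 m.
U = (-6.53×10⁻⁸) + (4.08×10⁻⁷) + (-1.24×10⁻⁷) = 2.18×10⁻⁷ J.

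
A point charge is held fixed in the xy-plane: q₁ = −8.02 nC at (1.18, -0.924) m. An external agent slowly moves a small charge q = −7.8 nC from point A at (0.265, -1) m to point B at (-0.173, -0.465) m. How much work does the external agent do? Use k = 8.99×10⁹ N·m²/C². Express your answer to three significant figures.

For quasistatic motion the external work equals the change in potential energy: W_ext = qΔV = q(V_B − V_A).
At A: distance to the source charge is 0.918 m; V_A = kq₁/r = -78.5 V.
At B: distance to the source charge is 1.43 m; V_B = kq₁/r = -50.5 V.
ΔV = V_B − V_A = 28.1 V.
W_ext = qΔV = (-7.80×10⁻⁹ C)(28.1 V) = -2.19×10⁻⁷ J.

-2.19×10⁻⁷ J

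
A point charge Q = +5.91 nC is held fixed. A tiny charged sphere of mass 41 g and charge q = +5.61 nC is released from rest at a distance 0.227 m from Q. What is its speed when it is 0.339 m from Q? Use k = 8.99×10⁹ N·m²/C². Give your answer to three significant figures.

Only the electrostatic force acts, so mechanical energy is conserved: ½mv² = U₁ − U₂ = kQq(1/r₁ − 1/r₂).
U₁ − U₂ = (8.99×10⁹ N·m²/C²)(5.91×10⁻⁹ C)(5.61×10⁻⁹ C)(1/0.227 − 1/0.339) = 4.34×10⁻⁷ J.
v = √(2·4.34×10⁻⁷/0.0410) = 4.60×10⁻³ m/s.

4.60×10⁻³ m/s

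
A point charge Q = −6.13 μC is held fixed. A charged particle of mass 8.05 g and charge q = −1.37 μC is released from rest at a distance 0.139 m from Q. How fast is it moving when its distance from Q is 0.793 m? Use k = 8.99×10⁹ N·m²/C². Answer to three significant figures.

Only the electrostatic force acts, so mechanical energy is conserved: ½mv² = U₁ − U₂ = kQq(1/r₁ − 1/r₂).
U₁ − U₂ = (8.99×10⁹ N·m²/C²)(-6.13×10⁻⁶ C)(-1.37×10⁻⁶ C)(1/0.139 − 1/0.793) = 0.448 J.
v = √(2·0.448/8.05×10⁻³) = 10.5 m/s.

10.5 m/s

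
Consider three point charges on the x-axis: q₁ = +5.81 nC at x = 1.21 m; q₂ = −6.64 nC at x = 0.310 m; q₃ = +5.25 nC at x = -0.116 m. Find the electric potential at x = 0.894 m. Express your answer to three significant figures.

Electric potential is a scalar, so the contributions from each charge add algebraically: V = Σ kqᵢ/rᵢ.
Distances from the field point to each charge: r₁ = 0.316 m, r₂ = 0.584 m, r₃ = 1.01 m.
V = k[(5.81×10⁻⁹)/(0.316) + (-6.64×10⁻⁹)/(0.584) + (5.25×10⁻⁹)/(1.01)] = 110 V.

110 V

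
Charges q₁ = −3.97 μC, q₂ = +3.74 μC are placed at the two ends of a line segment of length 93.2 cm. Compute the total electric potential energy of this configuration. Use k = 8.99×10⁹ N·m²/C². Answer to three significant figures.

The work to assemble the configuration equals its total potential energy, U = Σ kqᵢqⱼ/rᵢⱼ over all pairs.
The separation is r = 0.932 m.
U = (-0.143) = -0.143 J.

-0.143 J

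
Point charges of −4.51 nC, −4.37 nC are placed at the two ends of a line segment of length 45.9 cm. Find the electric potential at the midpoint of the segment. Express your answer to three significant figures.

The total potential is the scalar sum of each charge's contribution, V = Σ kqᵢ/rᵢ.
Each charge is 0.229 m from the midpoint.
V = k[(-4.51×10⁻⁹)/(0.229) + (-4.37×10⁻⁹)/(0.229)] = -348 V.

-348 V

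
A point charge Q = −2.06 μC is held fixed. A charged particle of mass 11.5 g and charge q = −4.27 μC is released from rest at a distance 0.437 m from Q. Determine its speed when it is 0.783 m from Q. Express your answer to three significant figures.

Only the electrostatic force acts, so mechanical energy is conserved: ½mv² = U₁ − U₂ = kQq(1/r₁ − 1/r₂).
U₁ − U₂ = (8.99×10⁹ N·m²/C²)(-2.06×10⁻⁶ C)(-4.27×10⁻⁶ C)(1/0.437 − 1/0.783) = 0.0800 J.
v = √(2·0.0800/0.0115) = 3.73 m/s.

3.73 m/s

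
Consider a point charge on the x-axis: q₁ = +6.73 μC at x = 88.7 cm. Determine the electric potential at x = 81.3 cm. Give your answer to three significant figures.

8.18×10⁵ V

Electric potential is a scalar, so the contributions from each charge add algebraically: V = Σ kqᵢ/rᵢ.
V = k[(6.73×10⁻⁶)/(0.0740)] = 8.18×10⁵ V.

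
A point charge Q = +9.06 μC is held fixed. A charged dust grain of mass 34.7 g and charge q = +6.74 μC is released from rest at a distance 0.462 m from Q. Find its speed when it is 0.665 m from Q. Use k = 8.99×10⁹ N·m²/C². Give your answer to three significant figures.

Only the electrostatic force acts, so mechanical energy is conserved: ½mv² = U₁ − U₂ = kQq(1/r₁ − 1/r₂).
U₁ − U₂ = (8.99×10⁹ N·m²/C²)(9.06×10⁻⁶ C)(6.74×10⁻⁶ C)(1/0.462 − 1/0.665) = 0.363 J.
v = √(2·0.363/0.0347) = 4.57 m/s.

4.57 m/s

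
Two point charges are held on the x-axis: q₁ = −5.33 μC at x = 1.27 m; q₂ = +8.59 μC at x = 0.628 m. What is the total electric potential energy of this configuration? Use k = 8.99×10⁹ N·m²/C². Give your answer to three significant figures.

The assembly work is the sum of pairwise potential energies, U = Σ_{i<j} kqᵢqⱼ/rᵢⱼ.
Pair separations: r₁₂ = 0.642 m.
U = (-0.641) = -0.641 J.

-0.641 J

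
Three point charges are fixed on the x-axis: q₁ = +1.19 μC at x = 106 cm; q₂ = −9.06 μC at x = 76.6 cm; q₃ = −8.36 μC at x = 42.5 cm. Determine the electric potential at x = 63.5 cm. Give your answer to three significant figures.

-9.54×10⁵ V

The total potential is the scalar sum of each charge's contribution, V = Σ kqᵢ/rᵢ.
Distances from the field point to each charge: r₁ = 0.425 m, r₂ = 0.131 m, r₃ = 0.210 m.
V = k[(1.19×10⁻⁶)/(0.425) + (-9.06×10⁻⁶)/(0.131) + (-8.36×10⁻⁶)/(0.210)] = -9.54×10⁵ V.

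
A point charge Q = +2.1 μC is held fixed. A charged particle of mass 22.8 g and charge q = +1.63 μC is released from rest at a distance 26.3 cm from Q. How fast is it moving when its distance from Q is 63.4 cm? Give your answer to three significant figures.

Only the electrostatic force acts, so mechanical energy is conserved: ½mv² = U₁ − U₂ = kQq(1/r₁ − 1/r₂).
U₁ − U₂ = (8.99×10⁹ N·m²/C²)(2.10×10⁻⁶ C)(1.63×10⁻⁶ C)(1/0.263 − 1/0.634) = 0.0685 J.
v = √(2·0.0685/0.0228) = 2.45 m/s.

2.45 m/s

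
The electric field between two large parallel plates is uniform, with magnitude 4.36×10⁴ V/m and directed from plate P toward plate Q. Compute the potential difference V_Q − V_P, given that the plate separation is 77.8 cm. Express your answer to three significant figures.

In a uniform field, potential decreases in the direction of E: ΔV = −E·d for a displacement d parallel to E.
Going from P to Q is a displacement of 77.8 cm along the field, so V_Q − V_P = −Ed = -3.39×10⁴ V.

-3.39×10⁴ V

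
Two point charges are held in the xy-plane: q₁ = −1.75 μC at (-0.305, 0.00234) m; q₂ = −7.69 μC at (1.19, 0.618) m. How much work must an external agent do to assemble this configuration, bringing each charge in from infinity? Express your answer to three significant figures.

0.0748 J

The assembly work is the sum of pairwise potential energies, U = Σ_{i<j} kqᵢqⱼ/rᵢⱼ.
Pair separations: r₁₂ = 1.62 m.
U = (0.0748) = 0.0748 J.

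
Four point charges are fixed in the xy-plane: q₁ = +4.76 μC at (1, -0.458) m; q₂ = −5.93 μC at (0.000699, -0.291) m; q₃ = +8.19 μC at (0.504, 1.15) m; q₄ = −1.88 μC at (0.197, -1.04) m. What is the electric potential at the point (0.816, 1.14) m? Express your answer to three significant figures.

The total potential is the scalar sum of each charge's contribution, V = Σ kqᵢ/rᵢ.
Distances from the field point to each charge: r₁ = 1.61 m, r₂ = 1.65 m, r₃ = 0.312 m, r₄ = 2.27 m.
V = k[(4.76×10⁻⁶)/(1.61) + (-5.93×10⁻⁶)/(1.65) + (8.19×10⁻⁶)/(0.312) + (-1.88×10⁻⁶)/(2.27)] = 2.23×10⁵ V.

2.23×10⁵ V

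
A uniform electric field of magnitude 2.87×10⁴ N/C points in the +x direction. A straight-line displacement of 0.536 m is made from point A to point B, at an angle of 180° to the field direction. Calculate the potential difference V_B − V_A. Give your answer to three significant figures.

Only the component of displacement along E changes the potential: ΔV = −E·d·cosθ.
ΔV = −(2.87×10⁴ V/m)(0.536 m)cos180° = 1.54×10⁴ V.

1.54×10⁴ V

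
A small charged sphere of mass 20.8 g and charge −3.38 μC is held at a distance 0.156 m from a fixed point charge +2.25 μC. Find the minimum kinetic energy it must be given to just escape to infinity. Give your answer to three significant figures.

0.438 J

To just escape, total mechanical energy must reach zero at infinity: ½mv²_min + U = 0, so ½mv²_min = −U = |kQq|/r.
|U| = |kQq|/r = (8.99×10⁹ N·m²/C²)(2.25×10⁻⁶)(3.38×10⁻⁶)/(0.156) = 0.438 J.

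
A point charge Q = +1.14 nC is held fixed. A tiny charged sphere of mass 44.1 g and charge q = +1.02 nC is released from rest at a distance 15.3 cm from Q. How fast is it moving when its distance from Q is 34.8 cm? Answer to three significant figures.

1.32×10⁻³ m/s

Only the electrostatic force acts, so mechanical energy is conserved: ½mv² = U₁ − U₂ = kQq(1/r₁ − 1/r₂).
U₁ − U₂ = (8.99×10⁹ N·m²/C²)(1.14×10⁻⁹ C)(1.02×10⁻⁹ C)(1/0.153 − 1/0.348) = 3.83×10⁻⁸ J.
v = √(2·3.83×10⁻⁸/0.0441) = 1.32×10⁻³ m/s.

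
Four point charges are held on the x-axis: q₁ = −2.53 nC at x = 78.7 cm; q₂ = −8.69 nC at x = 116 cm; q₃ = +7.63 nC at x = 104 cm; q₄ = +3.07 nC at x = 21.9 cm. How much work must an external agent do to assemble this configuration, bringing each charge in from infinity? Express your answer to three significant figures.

The assembly work is the sum of pairwise potential energies, U = Σ_{i<j} kqᵢqⱼ/rᵢⱼ.
Pair separations: r₁₂ = 0.373 m, r₁₃ = 0.253 m, r₁₄ = 0.568 m, r₂₃ = 0.120 m, r₂₄ = 0.941 m, r₃₄ = 0.821 m.
Summing all 6 pair terms gives U = -5.24×10⁻⁶ J.

-5.24×10⁻⁶ J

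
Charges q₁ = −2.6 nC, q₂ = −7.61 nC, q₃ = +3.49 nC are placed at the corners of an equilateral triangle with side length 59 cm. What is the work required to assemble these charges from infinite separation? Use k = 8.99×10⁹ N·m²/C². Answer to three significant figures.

The work to assemble the configuration equals its total potential energy, U = Σ kqᵢqⱼ/rᵢⱼ over all pairs.
All three pair separations equal the side length, 0.590 m.
U = (3.01×10⁻⁷) + (-1.38×10⁻⁷) + (-4.05×10⁻⁷) = -2.41×10⁻⁷ J.

-2.41×10⁻⁷ J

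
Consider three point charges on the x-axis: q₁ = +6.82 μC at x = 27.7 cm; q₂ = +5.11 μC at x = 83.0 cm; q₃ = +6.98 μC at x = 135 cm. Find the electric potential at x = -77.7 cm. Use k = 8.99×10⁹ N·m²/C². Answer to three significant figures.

The total potential is the scalar sum of each charge's contribution, V = Σ kqᵢ/rᵢ.
Distances from the field point to each charge: r₁ = 1.05 m, r₂ = 1.61 m, r₃ = 2.13 m.
V = k[(6.82×10⁻⁶)/(1.05) + (5.11×10⁻⁶)/(1.61) + (6.98×10⁻⁶)/(2.13)] = 1.16×10⁵ V.

1.16×10⁵ V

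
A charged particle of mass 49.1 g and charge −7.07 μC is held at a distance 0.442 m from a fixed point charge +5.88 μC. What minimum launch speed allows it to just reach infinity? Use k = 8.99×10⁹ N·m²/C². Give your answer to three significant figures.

5.87 m/s

To just escape, total mechanical energy must reach zero at infinity: ½mv²_min + U = 0, so ½mv²_min = −U = |kQq|/r.
|U| = |kQq|/r = (8.99×10⁹ N·m²/C²)(5.88×10⁻⁶)(7.07×10⁻⁶)/(0.442) = 0.846 J.
v_min = √(2|U|/m) = √(2·0.846/0.0491) = 5.87 m/s.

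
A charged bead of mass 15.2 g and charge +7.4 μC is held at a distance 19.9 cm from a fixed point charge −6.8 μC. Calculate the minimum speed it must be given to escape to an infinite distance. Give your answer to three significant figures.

17.3 m/s

To just escape, total mechanical energy must reach zero at infinity: ½mv²_min + U = 0, so ½mv²_min = −U = |kQq|/r.
|U| = |kQq|/r = (8.99×10⁹ N·m²/C²)(6.80×10⁻⁶)(7.40×10⁻⁶)/(0.199) = 2.27 J.
v_min = √(2|U|/m) = √(2·2.27/0.0152) = 17.3 m/s.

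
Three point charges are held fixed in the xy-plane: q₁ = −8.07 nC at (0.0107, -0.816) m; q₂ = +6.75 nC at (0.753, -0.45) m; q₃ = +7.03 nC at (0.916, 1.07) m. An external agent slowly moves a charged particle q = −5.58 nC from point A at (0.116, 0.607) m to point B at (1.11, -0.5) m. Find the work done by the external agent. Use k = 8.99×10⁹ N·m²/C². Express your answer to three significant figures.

For quasistatic motion the external work equals the change in potential energy: W_ext = qΔV = q(V_B − V_A).
At A: distances to the source charges are 1.43 m, 1.23 m, 0.924 m; V_A = Σ kqᵢ/rᵢ = 66.7 V.
At B: distances to the source charges are 1.14 m, 0.360 m, 1.58 m; V_B = Σ kqᵢ/rᵢ = 145 V.
ΔV = V_B − V_A = 78.2 V.
W_ext = qΔV = (-5.58×10⁻⁹ C)(78.2 V) = -4.36×10⁻⁷ J.

-4.36×10⁻⁷ J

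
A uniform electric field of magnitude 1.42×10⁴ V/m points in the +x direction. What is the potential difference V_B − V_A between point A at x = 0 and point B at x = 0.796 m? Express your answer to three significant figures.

In a uniform field, potential decreases in the direction of E: V_B − V_A = −E·Δx.
V_B − V_A = −(1.42×10⁴ V/m)(0.796 m) = -1.13×10⁴ V.

-1.13×10⁴ V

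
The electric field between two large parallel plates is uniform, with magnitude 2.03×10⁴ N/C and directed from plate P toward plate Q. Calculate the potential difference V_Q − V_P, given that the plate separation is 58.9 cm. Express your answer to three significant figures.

-1.20×10⁴ V

In a uniform field, potential decreases in the direction of E: ΔV = −E·d for a displacement d parallel to E.
Going from P to Q is a displacement of 58.9 cm along the field, so V_Q − V_P = −Ed = -1.20×10⁴ V.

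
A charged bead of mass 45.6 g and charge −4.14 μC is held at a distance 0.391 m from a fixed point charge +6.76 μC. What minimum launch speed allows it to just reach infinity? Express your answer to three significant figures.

5.31 m/s

To just escape, total mechanical energy must reach zero at infinity: ½mv²_min + U = 0, so ½mv²_min = −U = |kQq|/r.
|U| = |kQq|/r = (8.99×10⁹ N·m²/C²)(6.76×10⁻⁶)(4.14×10⁻⁶)/(0.391) = 0.643 J.
v_min = √(2|U|/m) = √(2·0.643/0.0456) = 5.31 m/s.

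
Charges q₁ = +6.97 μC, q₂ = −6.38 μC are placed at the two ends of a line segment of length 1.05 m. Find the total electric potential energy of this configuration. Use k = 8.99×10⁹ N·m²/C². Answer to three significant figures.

The work to assemble the configuration equals its total potential energy, U = Σ kqᵢqⱼ/rᵢⱼ over all pairs.
The separation is r = 1.05 m.
U = (-0.381) = -0.381 J.

-0.381 J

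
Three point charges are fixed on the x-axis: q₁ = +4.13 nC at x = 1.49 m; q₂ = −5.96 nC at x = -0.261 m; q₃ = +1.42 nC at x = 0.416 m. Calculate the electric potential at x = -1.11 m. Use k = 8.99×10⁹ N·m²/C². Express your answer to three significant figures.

The total potential is the scalar sum of each charge's contribution, V = Σ kqᵢ/rᵢ.
Distances from the field point to each charge: r₁ = 2.60 m, r₂ = 0.849 m, r₃ = 1.53 m.
V = k[(4.13×10⁻⁹)/(2.60) + (-5.96×10⁻⁹)/(0.849) + (1.42×10⁻⁹)/(1.53)] = -40.5 V.

-40.5 V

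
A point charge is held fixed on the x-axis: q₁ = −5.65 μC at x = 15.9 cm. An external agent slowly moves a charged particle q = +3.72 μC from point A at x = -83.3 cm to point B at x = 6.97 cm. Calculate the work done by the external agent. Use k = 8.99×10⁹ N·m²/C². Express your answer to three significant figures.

For quasistatic motion the external work equals the change in potential energy: W_ext = qΔV = q(V_B − V_A).
At A: distance to the source charge is 0.992 m; V_A = kq₁/r = -5.12×10⁴ V.
At B: distance to the source charge is 0.0893 m; V_B = kq₁/r = -5.69×10⁵ V.
ΔV = V_B − V_A = -5.18×10⁵ V.
W_ext = qΔV = (3.72×10⁻⁶ C)(-5.18×10⁵ V) = -1.93 J.

-1.93 J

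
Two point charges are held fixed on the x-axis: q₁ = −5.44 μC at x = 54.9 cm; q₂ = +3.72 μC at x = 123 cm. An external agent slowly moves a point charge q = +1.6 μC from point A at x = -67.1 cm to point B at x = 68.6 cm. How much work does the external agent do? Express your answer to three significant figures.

-0.437 J

For quasistatic motion the external work equals the change in potential energy: W_ext = qΔV = q(V_B − V_A).
At A: distances to the source charges are 1.22 m, 1.90 m; V_A = Σ kqᵢ/rᵢ = -2.25×10⁴ V.
At B: distances to the source charges are 0.137 m, 0.544 m; V_B = Σ kqᵢ/rᵢ = -2.95×10⁵ V.
ΔV = V_B − V_A = -2.73×10⁵ V.
W_ext = qΔV = (1.60×10⁻⁶ C)(-2.73×10⁵ V) = -0.437 J.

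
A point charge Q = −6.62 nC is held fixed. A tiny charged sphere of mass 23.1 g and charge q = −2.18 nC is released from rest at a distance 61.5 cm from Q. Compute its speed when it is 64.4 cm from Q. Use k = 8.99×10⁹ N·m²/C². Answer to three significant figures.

Only the electrostatic force acts, so mechanical energy is conserved: ½mv² = U₁ − U₂ = kQq(1/r₁ − 1/r₂).
U₁ − U₂ = (8.99×10⁹ N·m²/C²)(-6.62×10⁻⁹ C)(-2.18×10⁻⁹ C)(1/0.615 − 1/0.644) = 9.50×10⁻⁹ J.
v = √(2·9.50×10⁻⁹/0.0231) = 9.07×10⁻⁴ m/s.

9.07×10⁻⁴ m/s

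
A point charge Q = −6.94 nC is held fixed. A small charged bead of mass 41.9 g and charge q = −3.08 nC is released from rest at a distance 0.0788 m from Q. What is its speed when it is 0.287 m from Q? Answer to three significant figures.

Only the electrostatic force acts, so mechanical energy is conserved: ½mv² = U₁ − U₂ = kQq(1/r₁ − 1/r₂).
U₁ − U₂ = (8.99×10⁹ N·m²/C²)(-6.94×10⁻⁹ C)(-3.08×10⁻⁹ C)(1/0.0788 − 1/0.287) = 1.77×10⁻⁶ J.
v = √(2·1.77×10⁻⁶/0.0419) = 9.19×10⁻³ m/s.

9.19×10⁻³ m/s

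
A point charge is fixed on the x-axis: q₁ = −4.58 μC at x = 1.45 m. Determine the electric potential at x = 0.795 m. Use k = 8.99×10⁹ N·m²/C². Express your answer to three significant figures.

Electric potential is a scalar, so the contributions from each charge add algebraically: V = Σ kqᵢ/rᵢ.
V = k[(-4.58×10⁻⁶)/(0.655)] = -6.29×10⁴ V.

-6.29×10⁴ V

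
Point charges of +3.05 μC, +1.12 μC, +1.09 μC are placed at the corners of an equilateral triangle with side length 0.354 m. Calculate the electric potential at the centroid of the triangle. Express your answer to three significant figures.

The total potential is the scalar sum of each charge's contribution, V = Σ kqᵢ/rᵢ.
The distance from each vertex to the centroid is a/√3 = 0.204 m.
V = k[(3.05×10⁻⁶)/(0.204) + (1.12×10⁻⁶)/(0.204) + (1.09×10⁻⁶)/(0.204)] = 2.31×10⁵ V.

2.31×10⁵ V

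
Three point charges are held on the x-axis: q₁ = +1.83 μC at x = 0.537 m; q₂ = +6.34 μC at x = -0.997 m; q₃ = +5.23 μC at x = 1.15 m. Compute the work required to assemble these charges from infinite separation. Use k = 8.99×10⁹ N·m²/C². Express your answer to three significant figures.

The work to assemble the configuration equals its total potential energy, U = Σ kqᵢqⱼ/rᵢⱼ over all pairs.
Pair separations: r₁₂ = 1.53 m, r₁₃ = 0.613 m, r₂₃ = 2.15 m.
U = (0.0680) + (0.140) + (0.139) = 0.347 J.

0.347 J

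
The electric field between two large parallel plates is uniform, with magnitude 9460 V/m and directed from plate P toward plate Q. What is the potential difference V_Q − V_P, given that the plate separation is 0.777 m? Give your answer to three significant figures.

In a uniform field, potential decreases in the direction of E: ΔV = −E·d for a displacement d parallel to E.
Going from P to Q is a displacement of 0.777 m along the field, so V_Q − V_P = −Ed = -7350 V.

-7350 V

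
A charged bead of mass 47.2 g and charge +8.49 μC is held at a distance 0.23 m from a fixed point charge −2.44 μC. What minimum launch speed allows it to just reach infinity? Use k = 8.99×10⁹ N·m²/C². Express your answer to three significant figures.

To just escape, total mechanical energy must reach zero at infinity: ½mv²_min + U = 0, so ½mv²_min = −U = |kQq|/r.
|U| = |kQq|/r = (8.99×10⁹ N·m²/C²)(2.44×10⁻⁶)(8.49×10⁻⁶)/(0.230) = 0.810 J.
v_min = √(2|U|/m) = √(2·0.810/0.0472) = 5.86 m/s.

5.86 m/s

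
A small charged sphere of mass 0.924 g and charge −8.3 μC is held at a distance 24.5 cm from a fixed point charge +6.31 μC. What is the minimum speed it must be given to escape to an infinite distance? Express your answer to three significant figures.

To just escape, total mechanical energy must reach zero at infinity: ½mv²_min + U = 0, so ½mv²_min = −U = |kQq|/r.
|U| = |kQq|/r = (8.99×10⁹ N·m²/C²)(6.31×10⁻⁶)(8.30×10⁻⁶)/(0.245) = 1.92 J.
v_min = √(2|U|/m) = √(2·1.92/9.24×10⁻⁴) = 64.5 m/s.

64.5 m/s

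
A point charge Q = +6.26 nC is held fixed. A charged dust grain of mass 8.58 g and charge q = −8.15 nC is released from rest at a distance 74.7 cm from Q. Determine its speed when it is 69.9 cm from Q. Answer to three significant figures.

Only the electrostatic force acts, so mechanical energy is conserved: ½mv² = U₁ − U₂ = kQq(1/r₁ − 1/r₂).
U₁ − U₂ = (8.99×10⁹ N·m²/C²)(6.26×10⁻⁹ C)(-8.15×10⁻⁹ C)(1/0.747 − 1/0.699) = 4.22×10⁻⁸ J.
v = √(2·4.22×10⁻⁸/8.58×10⁻³) = 3.14×10⁻³ m/s.

3.14×10⁻³ m/s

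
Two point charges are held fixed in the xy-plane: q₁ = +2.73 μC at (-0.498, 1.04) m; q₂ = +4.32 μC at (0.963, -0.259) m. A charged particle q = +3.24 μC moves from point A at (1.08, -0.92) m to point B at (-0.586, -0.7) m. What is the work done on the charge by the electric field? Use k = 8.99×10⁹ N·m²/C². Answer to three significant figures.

The work done by the electric force is W_field = −ΔU = −q(V_B − V_A) = q(V_A − V_B).
At A: distances to the source charges are 2.52 m, 0.671 m; V_A = Σ kqᵢ/rᵢ = 6.76×10⁴ V.
At B: distances to the source charges are 1.74 m, 1.61 m; V_B = Σ kqᵢ/rᵢ = 3.82×10⁴ V.
ΔV = V_B − V_A = -2.94×10⁴ V.
W_field = −qΔV = −(3.24×10⁻⁶ C)(-2.94×10⁴ V) = 0.0953 J.

0.0953 J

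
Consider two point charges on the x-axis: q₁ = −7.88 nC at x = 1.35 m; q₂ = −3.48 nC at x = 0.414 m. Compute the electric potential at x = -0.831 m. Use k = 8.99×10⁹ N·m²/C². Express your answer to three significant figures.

The total potential is the scalar sum of each charge's contribution, V = Σ kqᵢ/rᵢ.
Distances from the field point to each charge: r₁ = 2.18 m, r₂ = 1.24 m.
V = k[(-7.88×10⁻⁹)/(2.18) + (-3.48×10⁻⁹)/(1.24)] = -57.6 V.

-57.6 V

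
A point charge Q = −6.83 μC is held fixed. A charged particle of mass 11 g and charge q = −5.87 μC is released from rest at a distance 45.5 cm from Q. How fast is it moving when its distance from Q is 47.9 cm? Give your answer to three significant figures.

2.69 m/s

Only the electrostatic force acts, so mechanical energy is conserved: ½mv² = U₁ − U₂ = kQq(1/r₁ − 1/r₂).
U₁ − U₂ = (8.99×10⁹ N·m²/C²)(-6.83×10⁻⁶ C)(-5.87×10⁻⁶ C)(1/0.455 − 1/0.479) = 0.0397 J.
v = √(2·0.0397/0.0110) = 2.69 m/s.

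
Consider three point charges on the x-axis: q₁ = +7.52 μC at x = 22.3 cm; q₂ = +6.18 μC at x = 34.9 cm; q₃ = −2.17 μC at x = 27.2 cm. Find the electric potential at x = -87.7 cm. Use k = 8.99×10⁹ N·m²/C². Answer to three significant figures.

8.98×10⁴ V

Electric potential is a scalar, so the contributions from each charge add algebraically: V = Σ kqᵢ/rᵢ.
Distances from the field point to each charge: r₁ = 1.10 m, r₂ = 1.23 m, r₃ = 1.15 m.
V = k[(7.52×10⁻⁶)/(1.10) + (6.18×10⁻⁶)/(1.23) + (-2.17×10⁻⁶)/(1.15)] = 8.98×10⁴ V.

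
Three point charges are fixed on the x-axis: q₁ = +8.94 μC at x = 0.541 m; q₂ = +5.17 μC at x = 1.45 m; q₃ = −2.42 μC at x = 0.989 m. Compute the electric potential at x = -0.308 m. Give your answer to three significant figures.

1.04×10⁵ V

The total potential is the scalar sum of each charge's contribution, V = Σ kqᵢ/rᵢ.
Distances from the field point to each charge: r₁ = 0.849 m, r₂ = 1.76 m, r₃ = 1.30 m.
V = k[(8.94×10⁻⁶)/(0.849) + (5.17×10⁻⁶)/(1.76) + (-2.42×10⁻⁶)/(1.30)] = 1.04×10⁵ V.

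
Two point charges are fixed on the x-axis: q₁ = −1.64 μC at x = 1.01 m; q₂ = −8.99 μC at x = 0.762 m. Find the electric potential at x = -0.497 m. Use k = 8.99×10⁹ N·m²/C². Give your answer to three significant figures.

-7.40×10⁴ V

Electric potential is a scalar, so the contributions from each charge add algebraically: V = Σ kqᵢ/rᵢ.
Distances from the field point to each charge: r₁ = 1.51 m, r₂ = 1.26 m.
V = k[(-1.64×10⁻⁶)/(1.51) + (-8.99×10⁻⁶)/(1.26)] = -7.40×10⁴ V.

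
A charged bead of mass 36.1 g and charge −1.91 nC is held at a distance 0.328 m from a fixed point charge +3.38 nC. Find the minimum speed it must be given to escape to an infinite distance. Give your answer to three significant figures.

3.13×10⁻³ m/s

To just escape, total mechanical energy must reach zero at infinity: ½mv²_min + U = 0, so ½mv²_min = −U = |kQq|/r.
|U| = |kQq|/r = (8.99×10⁹ N·m²/C²)(3.38×10⁻⁹)(1.91×10⁻⁹)/(0.328) = 1.77×10⁻⁷ J.
v_min = √(2|U|/m) = √(2·1.77×10⁻⁷/0.0361) = 3.13×10⁻³ m/s.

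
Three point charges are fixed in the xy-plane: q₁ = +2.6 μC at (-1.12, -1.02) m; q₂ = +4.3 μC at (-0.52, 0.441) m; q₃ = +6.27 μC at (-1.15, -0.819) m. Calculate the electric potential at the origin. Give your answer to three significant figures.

1.12×10⁵ V

Electric potential is a scalar, so the contributions from each charge add algebraically: V = Σ kqᵢ/rᵢ.
Distances from the field point to each charge: r₁ = 1.51 m, r₂ = 0.682 m, r₃ = 1.41 m.
V = k[(2.60×10⁻⁶)/(1.51) + (4.30×10⁻⁶)/(0.682) + (6.27×10⁻⁶)/(1.41)] = 1.12×10⁵ V.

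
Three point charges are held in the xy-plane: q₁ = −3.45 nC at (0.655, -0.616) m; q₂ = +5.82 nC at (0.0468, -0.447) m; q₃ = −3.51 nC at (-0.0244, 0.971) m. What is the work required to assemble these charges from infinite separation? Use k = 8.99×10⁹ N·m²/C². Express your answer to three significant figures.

-3.52×10⁻⁷ J

The work to assemble the configuration equals its total potential energy, U = Σ kqᵢqⱼ/rᵢⱼ over all pairs.
Pair separations: r₁₂ = 0.631 m, r₁₃ = 1.73 m, r₂₃ = 1.42 m.
U = (-2.86×10⁻⁷) + (6.31×10⁻⁸) + (-1.29×10⁻⁷) = -3.52×10⁻⁷ J.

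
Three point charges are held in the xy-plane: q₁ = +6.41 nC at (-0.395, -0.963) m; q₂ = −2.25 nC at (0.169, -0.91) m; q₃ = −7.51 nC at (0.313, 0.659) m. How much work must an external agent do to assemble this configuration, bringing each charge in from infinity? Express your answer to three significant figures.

The work to assemble the configuration equals its total potential energy, U = Σ kqᵢqⱼ/rᵢⱼ over all pairs.
Pair separations: r₁₂ = 0.566 m, r₁₃ = 1.77 m, r₂₃ = 1.58 m.
U = (-2.29×10⁻⁷) + (-2.45×10⁻⁷) + (9.64×10⁻⁸) = -3.77×10⁻⁷ J.

-3.77×10⁻⁷ J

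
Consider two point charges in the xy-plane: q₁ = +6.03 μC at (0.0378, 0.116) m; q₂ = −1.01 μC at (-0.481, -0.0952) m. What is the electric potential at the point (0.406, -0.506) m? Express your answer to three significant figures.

The total potential is the scalar sum of each charge's contribution, V = Σ kqᵢ/rᵢ.
Distances from the field point to each charge: r₁ = 0.723 m, r₂ = 0.978 m.
V = k[(6.03×10⁻⁶)/(0.723) + (-1.01×10⁻⁶)/(0.978)] = 6.57×10⁴ V.

6.57×10⁴ V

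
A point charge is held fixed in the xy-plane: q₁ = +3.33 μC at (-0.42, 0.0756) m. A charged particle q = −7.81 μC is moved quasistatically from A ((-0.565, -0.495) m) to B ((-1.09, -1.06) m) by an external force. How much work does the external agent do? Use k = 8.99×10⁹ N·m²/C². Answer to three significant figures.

For quasistatic motion the external work equals the change in potential energy: W_ext = qΔV = q(V_B − V_A).
At A: distance to the source charge is 0.589 m; V_A = kq₁/r = 5.08×10⁴ V.
At B: distance to the source charge is 1.32 m; V_B = kq₁/r = 2.27×10⁴ V.
ΔV = V_B − V_A = -2.81×10⁴ V.
W_ext = qΔV = (-7.81×10⁻⁶ C)(-2.81×10⁴ V) = 0.220 J.

0.220 J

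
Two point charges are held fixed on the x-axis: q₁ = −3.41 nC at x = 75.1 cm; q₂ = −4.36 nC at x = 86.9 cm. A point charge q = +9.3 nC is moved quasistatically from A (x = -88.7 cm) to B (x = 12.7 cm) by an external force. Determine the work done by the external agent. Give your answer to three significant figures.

For quasistatic motion the external work equals the change in potential energy: W_ext = qΔV = q(V_B − V_A).
At A: distances to the source charges are 1.64 m, 1.76 m; V_A = Σ kqᵢ/rᵢ = -41.0 V.
At B: distances to the source charges are 0.624 m, 0.742 m; V_B = Σ kqᵢ/rᵢ = -102 V.
ΔV = V_B − V_A = -60.9 V.
W_ext = qΔV = (9.30×10⁻⁹ C)(-60.9 V) = -5.67×10⁻⁷ J.

-5.67×10⁻⁷ J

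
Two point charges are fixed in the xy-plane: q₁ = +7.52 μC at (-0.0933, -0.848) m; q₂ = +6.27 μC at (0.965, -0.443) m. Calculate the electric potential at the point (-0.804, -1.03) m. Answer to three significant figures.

1.22×10⁵ V

Electric potential is a scalar, so the contributions from each charge add algebraically: V = Σ kqᵢ/rᵢ.
Distances from the field point to each charge: r₁ = 0.734 m, r₂ = 1.86 m.
V = k[(7.52×10⁻⁶)/(0.734) + (6.27×10⁻⁶)/(1.86)] = 1.22×10⁵ V.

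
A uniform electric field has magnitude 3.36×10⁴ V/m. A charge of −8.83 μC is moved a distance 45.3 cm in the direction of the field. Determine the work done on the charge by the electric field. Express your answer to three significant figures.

-0.134 J

The potential change for a displacement 45.3 cm in the direction of the field is ΔV = −Ed = -1.52×10⁴ V.
W_field = −qΔV = -0.134 J.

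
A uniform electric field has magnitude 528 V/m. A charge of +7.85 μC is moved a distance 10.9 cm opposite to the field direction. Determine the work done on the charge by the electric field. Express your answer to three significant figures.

The potential change for a displacement 10.9 cm opposite to the field direction is ΔV = +Ed = 57.6 V.
W_field = −qΔV = -4.52×10⁻⁴ J.

-4.52×10⁻⁴ J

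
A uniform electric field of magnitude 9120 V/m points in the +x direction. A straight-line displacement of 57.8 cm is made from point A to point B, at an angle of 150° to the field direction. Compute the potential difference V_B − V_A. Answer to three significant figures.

Only the component of displacement along E changes the potential: ΔV = −E·d·cosθ.
ΔV = −(9120 V/m)(0.578 m)cos150° = 4570 V.

4570 V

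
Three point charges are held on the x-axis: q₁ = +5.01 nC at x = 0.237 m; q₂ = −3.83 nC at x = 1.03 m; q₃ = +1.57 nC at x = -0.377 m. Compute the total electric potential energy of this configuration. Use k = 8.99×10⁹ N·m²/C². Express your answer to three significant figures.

The work to assemble the configuration equals its total potential energy, U = Σ kqᵢqⱼ/rᵢⱼ over all pairs.
Pair separations: r₁₂ = 0.793 m, r₁₃ = 0.614 m, r₂₃ = 1.41 m.
U = (-2.18×10⁻⁷) + (1.15×10⁻⁷) + (-3.84×10⁻⁸) = -1.41×10⁻⁷ J.

-1.41×10⁻⁷ J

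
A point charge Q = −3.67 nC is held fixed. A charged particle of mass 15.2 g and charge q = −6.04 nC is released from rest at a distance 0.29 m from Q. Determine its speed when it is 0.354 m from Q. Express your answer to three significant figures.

Only the electrostatic force acts, so mechanical energy is conserved: ½mv² = U₁ − U₂ = kQq(1/r₁ − 1/r₂).
U₁ − U₂ = (8.99×10⁹ N·m²/C²)(-3.67×10⁻⁹ C)(-6.04×10⁻⁹ C)(1/0.290 − 1/0.354) = 1.24×10⁻⁷ J.
v = √(2·1.24×10⁻⁷/0.0152) = 4.04×10⁻³ m/s.

4.04×10⁻³ m/s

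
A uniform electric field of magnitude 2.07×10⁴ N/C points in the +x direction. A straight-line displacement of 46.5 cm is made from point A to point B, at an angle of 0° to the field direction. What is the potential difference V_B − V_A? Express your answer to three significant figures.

-9630 V

Only the component of displacement along E changes the potential: ΔV = −E·d·cosθ.
ΔV = −(2.07×10⁴ V/m)(0.465 m)cos0° = -9630 V.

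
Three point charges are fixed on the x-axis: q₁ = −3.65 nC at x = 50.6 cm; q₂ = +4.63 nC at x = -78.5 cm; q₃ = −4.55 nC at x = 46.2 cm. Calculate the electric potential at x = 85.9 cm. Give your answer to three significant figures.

-171 V

The total potential is the scalar sum of each charge's contribution, V = Σ kqᵢ/rᵢ.
Distances from the field point to each charge: r₁ = 0.353 m, r₂ = 1.64 m, r₃ = 0.397 m.
V = k[(-3.65×10⁻⁹)/(0.353) + (4.63×10⁻⁹)/(1.64) + (-4.55×10⁻⁹)/(0.397)] = -171 V.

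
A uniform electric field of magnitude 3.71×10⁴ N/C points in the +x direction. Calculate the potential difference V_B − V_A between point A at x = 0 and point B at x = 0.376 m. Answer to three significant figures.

-1.39×10⁴ V

In a uniform field, potential decreases in the direction of E: V_B − V_A = −E·Δx.
V_B − V_A = −(3.71×10⁴ V/m)(0.376 m) = -1.39×10⁴ V.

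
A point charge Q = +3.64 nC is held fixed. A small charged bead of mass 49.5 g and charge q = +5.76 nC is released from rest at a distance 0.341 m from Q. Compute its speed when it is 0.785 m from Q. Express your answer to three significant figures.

Only the electrostatic force acts, so mechanical energy is conserved: ½mv² = U₁ − U₂ = kQq(1/r₁ − 1/r₂).
U₁ − U₂ = (8.99×10⁹ N·m²/C²)(3.64×10⁻⁹ C)(5.76×10⁻⁹ C)(1/0.341 − 1/0.785) = 3.13×10⁻⁷ J.
v = √(2·3.13×10⁻⁷/0.0495) = 3.55×10⁻³ m/s.

3.55×10⁻³ m/s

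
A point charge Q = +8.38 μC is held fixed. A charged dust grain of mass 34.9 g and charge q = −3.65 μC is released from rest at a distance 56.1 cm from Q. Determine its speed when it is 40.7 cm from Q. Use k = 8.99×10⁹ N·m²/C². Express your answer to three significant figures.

3.26 m/s

Only the electrostatic force acts, so mechanical energy is conserved: ½mv² = U₁ − U₂ = kQq(1/r₁ − 1/r₂).
U₁ − U₂ = (8.99×10⁹ N·m²/C²)(8.38×10⁻⁶ C)(-3.65×10⁻⁶ C)(1/0.561 − 1/0.407) = 0.185 J.
v = √(2·0.185/0.0349) = 3.26 m/s.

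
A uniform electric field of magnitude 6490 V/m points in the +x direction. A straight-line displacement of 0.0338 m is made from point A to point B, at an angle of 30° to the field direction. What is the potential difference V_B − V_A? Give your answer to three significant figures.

Only the component of displacement along E changes the potential: ΔV = −E·d·cosθ.
ΔV = −(6490 V/m)(0.0338 m)cos30° = -190 V.

-190 V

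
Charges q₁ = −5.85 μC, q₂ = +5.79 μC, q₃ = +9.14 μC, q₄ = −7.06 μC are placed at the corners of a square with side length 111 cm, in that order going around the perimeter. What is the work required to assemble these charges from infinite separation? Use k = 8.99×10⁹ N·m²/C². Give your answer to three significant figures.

-0.574 J

The work to assemble the configuration equals its total potential energy, U = Σ kqᵢqⱼ/rᵢⱼ over all pairs.
The four side pairs have separation 1.11 m and the two diagonal pairs 1.57 m.
Summing all 6 pair terms gives U = -0.574 J.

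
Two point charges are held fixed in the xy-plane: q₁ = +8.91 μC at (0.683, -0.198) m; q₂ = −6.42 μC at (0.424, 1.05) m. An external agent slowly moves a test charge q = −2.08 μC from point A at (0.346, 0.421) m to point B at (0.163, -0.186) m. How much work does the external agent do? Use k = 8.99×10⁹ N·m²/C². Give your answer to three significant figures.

-0.178 J

For quasistatic motion the external work equals the change in potential energy: W_ext = qΔV = q(V_B − V_A).
At A: distances to the source charges are 0.705 m, 0.634 m; V_A = Σ kqᵢ/rᵢ = 2.26×10⁴ V.
At B: distances to the source charges are 0.520 m, 1.26 m; V_B = Σ kqᵢ/rᵢ = 1.08×10⁵ V.
ΔV = V_B − V_A = 8.57×10⁴ V.
W_ext = qΔV = (-2.08×10⁻⁶ C)(8.57×10⁴ V) = -0.178 J.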